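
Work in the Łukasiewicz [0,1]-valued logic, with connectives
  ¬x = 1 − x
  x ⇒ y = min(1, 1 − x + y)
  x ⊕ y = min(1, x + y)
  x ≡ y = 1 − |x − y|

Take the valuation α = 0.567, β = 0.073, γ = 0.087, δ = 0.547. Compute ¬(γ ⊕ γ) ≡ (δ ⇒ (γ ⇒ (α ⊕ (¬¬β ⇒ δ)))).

0.826

γ ⊕ γ = min(1, 0.087 + 0.087) = min(1, 0.174) = 0.174
¬(γ ⊕ γ) = 1 − 0.174 = 0.826
¬β = 1 − 0.073 = 0.927
¬¬β = 1 − 0.927 = 0.073
¬¬β ⇒ δ = min(1, 1 − 0.073 + 0.547) = min(1, 1.474) = 1.000
α ⊕ (¬¬β ⇒ δ) = min(1, 0.567 + 1.000) = min(1, 1.567) = 1.000
γ ⇒ (α ⊕ (¬¬β ⇒ δ)) = min(1, 1 − 0.087 + 1.000) = min(1, 1.913) = 1.000
δ ⇒ (γ ⇒ (α ⊕ (¬¬β ⇒ δ))) = min(1, 1 − 0.547 + 1.000) = min(1, 1.453) = 1.000
¬(γ ⊕ γ) ≡ (δ ⇒ (γ ⇒ (α ⊕ (¬¬β ⇒ δ)))) = 1 − |0.826 − 1.000| = 1 − 0.174 = 0.826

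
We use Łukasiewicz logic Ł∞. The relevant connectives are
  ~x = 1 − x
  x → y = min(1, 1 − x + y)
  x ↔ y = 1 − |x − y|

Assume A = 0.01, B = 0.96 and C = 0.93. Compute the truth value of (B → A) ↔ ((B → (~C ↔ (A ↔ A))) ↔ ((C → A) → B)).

0.94

B → A = min(1, 1 − 0.96 + 0.01) = min(1, 0.05) = 0.05
~C = 1 − 0.93 = 0.07
A ↔ A = 1 − |0.01 − 0.01| = 1 − 0.00 = 1.00
~C ↔ (A ↔ A) = 1 − |0.07 − 1.00| = 1 − 0.93 = 0.07
B → (~C ↔ (A ↔ A)) = min(1, 1 − 0.96 + 0.07) = min(1, 0.11) = 0.11
C → A = min(1, 1 − 0.93 + 0.01) = min(1, 0.08) = 0.08
(C → A) → B = min(1, 1 − 0.08 + 0.96) = min(1, 1.88) = 1.00
(B → (~C ↔ (A ↔ A))) ↔ ((C → A) → B) = 1 − |0.11 − 1.00| = 1 − 0.89 = 0.11
(B → A) ↔ ((B → (~C ↔ (A ↔ A))) ↔ ((C → A) → B)) = 1 − |0.05 − 0.11| = 1 − 0.06 = 0.94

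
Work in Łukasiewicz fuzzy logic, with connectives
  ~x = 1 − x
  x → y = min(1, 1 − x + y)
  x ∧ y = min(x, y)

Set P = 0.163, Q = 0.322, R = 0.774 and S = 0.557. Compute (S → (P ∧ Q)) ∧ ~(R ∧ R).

P ∧ Q = min(0.163, 0.322) = 0.163
S → (P ∧ Q) = min(1, 1 − 0.557 + 0.163) = min(1, 0.606) = 0.606
R ∧ R = min(0.774, 0.774) = 0.774
~(R ∧ R) = 1 − 0.774 = 0.226
(S → (P ∧ Q)) ∧ ~(R ∧ R) = min(0.606, 0.226) = 0.226

0.226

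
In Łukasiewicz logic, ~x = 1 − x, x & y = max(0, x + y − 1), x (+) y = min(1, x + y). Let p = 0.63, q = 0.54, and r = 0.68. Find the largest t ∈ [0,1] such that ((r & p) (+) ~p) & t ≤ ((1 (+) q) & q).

0.86

r & p = max(0, 0.68 + 0.63 − 1) = max(0, 0.31) = 0.31
~p = 1 − 0.63 = 0.37
(r & p) (+) ~p = min(1, 0.31 + 0.37) = min(1, 0.68) = 0.68
So the left factor is (r & p) (+) ~p = 0.68.
1 (+) q = min(1, 1.00 + 0.54) = min(1, 1.54) = 1.00
(1 (+) q) & q = max(0, 1.00 + 0.54 − 1) = max(0, 0.54) = 0.54
So the right-hand bound is (1 (+) q) & q = 0.54.
The residuum of the Łukasiewicz t-norm gives the supremum: min(1, 1 − 0.68 + 0.54).
1 − 0.68 + 0.54 = 0.86, so t = min(1, 0.86) = 0.86.
Check: 0.68 & 0.86 = max(0, 0.54) = 0.54 ≤ 0.54.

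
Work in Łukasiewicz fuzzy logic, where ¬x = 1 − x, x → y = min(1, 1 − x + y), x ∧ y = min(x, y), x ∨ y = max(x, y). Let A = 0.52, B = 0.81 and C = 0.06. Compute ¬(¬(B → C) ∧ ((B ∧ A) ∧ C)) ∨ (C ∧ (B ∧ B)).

B → C = min(1, 1 − 0.81 + 0.06) = min(1, 0.25) = 0.25
¬(B → C) = 1 − 0.25 = 0.75
B ∧ A = min(0.81, 0.52) = 0.52
(B ∧ A) ∧ C = min(0.52, 0.06) = 0.06
¬(B → C) ∧ ((B ∧ A) ∧ C) = min(0.75, 0.06) = 0.06
¬(¬(B → C) ∧ ((B ∧ A) ∧ C)) = 1 − 0.06 = 0.94
B ∧ B = min(0.81, 0.81) = 0.81
C ∧ (B ∧ B) = min(0.06, 0.81) = 0.06
¬(¬(B → C) ∧ ((B ∧ A) ∧ C)) ∨ (C ∧ (B ∧ B)) = max(0.94, 0.06) = 0.94

0.94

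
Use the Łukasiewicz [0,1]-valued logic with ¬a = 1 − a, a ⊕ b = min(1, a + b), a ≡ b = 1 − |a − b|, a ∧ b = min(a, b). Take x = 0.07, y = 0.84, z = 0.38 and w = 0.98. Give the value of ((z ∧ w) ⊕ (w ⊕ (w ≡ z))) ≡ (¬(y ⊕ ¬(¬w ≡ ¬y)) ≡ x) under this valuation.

0.95

z ∧ w = min(0.38, 0.98) = 0.38
w ≡ z = 1 − |0.98 − 0.38| = 1 − 0.60 = 0.40
w ⊕ (w ≡ z) = min(1, 0.98 + 0.40) = min(1, 1.38) = 1.00
(z ∧ w) ⊕ (w ⊕ (w ≡ z)) = min(1, 0.38 + 1.00) = min(1, 1.38) = 1.00
¬w = 1 − 0.98 = 0.02
¬y = 1 − 0.84 = 0.16
¬w ≡ ¬y = 1 − |0.02 − 0.16| = 1 − 0.14 = 0.86
¬(¬w ≡ ¬y) = 1 − 0.86 = 0.14
y ⊕ ¬(¬w ≡ ¬y) = min(1, 0.84 + 0.14) = min(1, 0.98) = 0.98
¬(y ⊕ ¬(¬w ≡ ¬y)) = 1 − 0.98 = 0.02
¬(y ⊕ ¬(¬w ≡ ¬y)) ≡ x = 1 − |0.02 − 0.07| = 1 − 0.05 = 0.95
((z ∧ w) ⊕ (w ⊕ (w ≡ z))) ≡ (¬(y ⊕ ¬(¬w ≡ ¬y)) ≡ x) = 1 − |1.00 − 0.95| = 1 − 0.05 = 0.95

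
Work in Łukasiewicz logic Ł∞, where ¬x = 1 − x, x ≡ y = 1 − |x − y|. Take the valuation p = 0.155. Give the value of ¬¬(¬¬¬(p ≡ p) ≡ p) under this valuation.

0.845

p ≡ p = 1 − |0.155 − 0.155| = 1 − 0.000 = 1.000
¬(p ≡ p) = 1 − 1.000 = 0.000
¬¬(p ≡ p) = 1 − 0.000 = 1.000
¬¬¬(p ≡ p) = 1 − 1.000 = 0.000
¬¬¬(p ≡ p) ≡ p = 1 − |0.000 − 0.155| = 1 − 0.155 = 0.845
¬(¬¬¬(p ≡ p) ≡ p) = 1 − 0.845 = 0.155
¬¬(¬¬¬(p ≡ p) ≡ p) = 1 − 0.155 = 0.845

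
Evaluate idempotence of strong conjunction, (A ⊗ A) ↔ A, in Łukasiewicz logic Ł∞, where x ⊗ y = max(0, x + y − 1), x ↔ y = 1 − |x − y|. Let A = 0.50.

0.50

A ⊗ A = max(0, 0.50 + 0.50 − 1) = max(0, 0.00) = 0.00
(A ⊗ A) ↔ A = 1 − |0.00 − 0.50| = 1 − 0.50 = 0.50
(The value 0.50 < 1 shows this instance is not satisfied; fails in Ł∞ since a ⊗ a = max(0, 2a−1) ≠ a in general.)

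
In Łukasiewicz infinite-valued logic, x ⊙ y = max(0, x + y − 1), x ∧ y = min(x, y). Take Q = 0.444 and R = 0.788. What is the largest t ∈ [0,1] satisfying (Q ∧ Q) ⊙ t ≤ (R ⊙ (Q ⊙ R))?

Q ∧ Q = min(0.444, 0.444) = 0.444
So the left factor is Q ∧ Q = 0.444.
Q ⊙ R = max(0, 0.444 + 0.788 − 1) = max(0, 0.232) = 0.232
R ⊙ (Q ⊙ R) = max(0, 0.788 + 0.232 − 1) = max(0, 0.020) = 0.020
So the right-hand bound is R ⊙ (Q ⊙ R) = 0.020.
The residuum of the Łukasiewicz t-norm gives the supremum: min(1, 1 − 0.444 + 0.020).
1 − 0.444 + 0.020 = 0.576, so t = min(1, 0.576) = 0.576.
Check: 0.444 ⊙ 0.576 = max(0, 0.020) = 0.020 ≤ 0.020.

0.576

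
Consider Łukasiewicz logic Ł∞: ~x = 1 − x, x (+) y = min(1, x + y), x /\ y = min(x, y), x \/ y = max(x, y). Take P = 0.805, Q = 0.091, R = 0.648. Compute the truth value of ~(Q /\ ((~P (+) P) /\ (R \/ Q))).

0.909

~P = 1 − 0.805 = 0.195
~P (+) P = min(1, 0.195 + 0.805) = min(1, 1.000) = 1.000
R \/ Q = max(0.648, 0.091) = 0.648
(~P (+) P) /\ (R \/ Q) = min(1.000, 0.648) = 0.648
Q /\ ((~P (+) P) /\ (R \/ Q)) = min(0.091, 0.648) = 0.091
~(Q /\ ((~P (+) P) /\ (R \/ Q))) = 1 − 0.091 = 0.909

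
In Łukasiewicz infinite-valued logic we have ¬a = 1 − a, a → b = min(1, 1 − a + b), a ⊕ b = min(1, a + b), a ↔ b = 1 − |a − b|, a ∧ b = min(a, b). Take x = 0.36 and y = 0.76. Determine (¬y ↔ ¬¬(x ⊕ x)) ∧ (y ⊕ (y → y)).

0.52

¬y = 1 − 0.76 = 0.24
x ⊕ x = min(1, 0.36 + 0.36) = min(1, 0.72) = 0.72
¬(x ⊕ x) = 1 − 0.72 = 0.28
¬¬(x ⊕ x) = 1 − 0.28 = 0.72
¬y ↔ ¬¬(x ⊕ x) = 1 − |0.24 − 0.72| = 1 − 0.48 = 0.52
y → y = min(1, 1 − 0.76 + 0.76) = min(1, 1.00) = 1.00
y ⊕ (y → y) = min(1, 0.76 + 1.00) = min(1, 1.76) = 1.00
(¬y ↔ ¬¬(x ⊕ x)) ∧ (y ⊕ (y → y)) = min(0.52, 1.00) = 0.52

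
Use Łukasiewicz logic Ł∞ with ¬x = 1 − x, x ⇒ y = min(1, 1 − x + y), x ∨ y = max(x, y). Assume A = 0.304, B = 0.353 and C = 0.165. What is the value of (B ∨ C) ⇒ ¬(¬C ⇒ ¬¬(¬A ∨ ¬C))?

0.647

B ∨ C = max(0.353, 0.165) = 0.353
¬C = 1 − 0.165 = 0.835
¬A = 1 − 0.304 = 0.696
¬A ∨ ¬C = max(0.696, 0.835) = 0.835
¬(¬A ∨ ¬C) = 1 − 0.835 = 0.165
¬¬(¬A ∨ ¬C) = 1 − 0.165 = 0.835
¬C ⇒ ¬¬(¬A ∨ ¬C) = min(1, 1 − 0.835 + 0.835) = min(1, 1.000) = 1.000
¬(¬C ⇒ ¬¬(¬A ∨ ¬C)) = 1 − 1.000 = 0.000
(B ∨ C) ⇒ ¬(¬C ⇒ ¬¬(¬A ∨ ¬C)) = min(1, 1 − 0.353 + 0.000) = min(1, 0.647) = 0.647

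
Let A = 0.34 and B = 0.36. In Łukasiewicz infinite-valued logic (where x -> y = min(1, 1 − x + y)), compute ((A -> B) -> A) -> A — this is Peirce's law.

A -> B = min(1, 1 − 0.34 + 0.36) = min(1, 1.02) = 1.00
(A -> B) -> A = min(1, 1 − 1.00 + 0.34) = min(1, 0.34) = 0.34
((A -> B) -> A) -> A = min(1, 1 − 0.34 + 0.34) = min(1, 1.00) = 1.00

1.00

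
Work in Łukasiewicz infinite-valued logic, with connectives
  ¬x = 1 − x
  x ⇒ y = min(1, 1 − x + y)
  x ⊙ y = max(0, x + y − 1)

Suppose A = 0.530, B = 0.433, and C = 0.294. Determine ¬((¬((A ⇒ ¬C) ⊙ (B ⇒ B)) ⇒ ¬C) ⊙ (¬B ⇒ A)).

¬C = 1 − 0.294 = 0.706
A ⇒ ¬C = min(1, 1 − 0.530 + 0.706) = min(1, 1.176) = 1.000
B ⇒ B = min(1, 1 − 0.433 + 0.433) = min(1, 1.000) = 1.000
(A ⇒ ¬C) ⊙ (B ⇒ B) = max(0, 1.000 + 1.000 − 1) = max(0, 1.000) = 1.000
¬((A ⇒ ¬C) ⊙ (B ⇒ B)) = 1 − 1.000 = 0.000
¬((A ⇒ ¬C) ⊙ (B ⇒ B)) ⇒ ¬C = min(1, 1 − 0.000 + 0.706) = min(1, 1.706) = 1.000
¬B = 1 − 0.433 = 0.567
¬B ⇒ A = min(1, 1 − 0.567 + 0.530) = min(1, 0.963) = 0.963
(¬((A ⇒ ¬C) ⊙ (B ⇒ B)) ⇒ ¬C) ⊙ (¬B ⇒ A) = max(0, 1.000 + 0.963 − 1) = max(0, 0.963) = 0.963
¬((¬((A ⇒ ¬C) ⊙ (B ⇒ B)) ⇒ ¬C) ⊙ (¬B ⇒ A)) = 1 − 0.963 = 0.037

0.037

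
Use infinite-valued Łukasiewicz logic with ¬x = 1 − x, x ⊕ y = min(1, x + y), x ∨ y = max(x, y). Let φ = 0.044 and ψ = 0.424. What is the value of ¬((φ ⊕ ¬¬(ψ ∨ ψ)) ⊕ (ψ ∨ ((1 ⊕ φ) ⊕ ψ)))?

0.000

ψ ∨ ψ = max(0.424, 0.424) = 0.424
¬(ψ ∨ ψ) = 1 − 0.424 = 0.576
¬¬(ψ ∨ ψ) = 1 − 0.576 = 0.424
φ ⊕ ¬¬(ψ ∨ ψ) = min(1, 0.044 + 0.424) = min(1, 0.468) = 0.468
1 ⊕ φ = min(1, 1.000 + 0.044) = min(1, 1.044) = 1.000
(1 ⊕ φ) ⊕ ψ = min(1, 1.000 + 0.424) = min(1, 1.424) = 1.000
ψ ∨ ((1 ⊕ φ) ⊕ ψ) = max(0.424, 1.000) = 1.000
(φ ⊕ ¬¬(ψ ∨ ψ)) ⊕ (ψ ∨ ((1 ⊕ φ) ⊕ ψ)) = min(1, 0.468 + 1.000) = min(1, 1.468) = 1.000
¬((φ ⊕ ¬¬(ψ ∨ ψ)) ⊕ (ψ ∨ ((1 ⊕ φ) ⊕ ψ))) = 1 − 1.000 = 0.000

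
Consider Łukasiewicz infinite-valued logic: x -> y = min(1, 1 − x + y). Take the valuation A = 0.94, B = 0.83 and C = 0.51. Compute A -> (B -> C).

0.74

B -> C = min(1, 1 − 0.83 + 0.51) = min(1, 0.68) = 0.68
A -> (B -> C) = min(1, 1 − 0.94 + 0.68) = min(1, 0.74) = 0.74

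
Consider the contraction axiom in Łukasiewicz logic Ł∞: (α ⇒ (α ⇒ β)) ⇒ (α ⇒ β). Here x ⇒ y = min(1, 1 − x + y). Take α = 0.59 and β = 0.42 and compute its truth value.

0.83

α ⇒ β = min(1, 1 − 0.59 + 0.42) = min(1, 0.83) = 0.83
α ⇒ (α ⇒ β) = min(1, 1 − 0.59 + 0.83) = min(1, 1.24) = 1.00
(α ⇒ (α ⇒ β)) ⇒ (α ⇒ β) = min(1, 1 − 1.00 + 0.83) = min(1, 0.83) = 0.83
(The value 0.83 < 1 shows this instance is not satisfied; fails in Ł∞ (the t-norm is not idempotent).)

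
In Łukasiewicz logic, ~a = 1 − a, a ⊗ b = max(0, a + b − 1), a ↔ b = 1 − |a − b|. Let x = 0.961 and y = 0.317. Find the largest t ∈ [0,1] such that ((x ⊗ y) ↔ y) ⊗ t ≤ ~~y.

x ⊗ y = max(0, 0.961 + 0.317 − 1) = max(0, 0.278) = 0.278
(x ⊗ y) ↔ y = 1 − |0.278 − 0.317| = 1 − 0.039 = 0.961
So the left factor is (x ⊗ y) ↔ y = 0.961.
~y = 1 − 0.317 = 0.683
~~y = 1 − 0.683 = 0.317
So the right-hand bound is ~~y = 0.317.
The residuum of the Łukasiewicz t-norm gives the supremum: min(1, 1 − 0.961 + 0.317).
1 − 0.961 + 0.317 = 0.356, so t = min(1, 0.356) = 0.356.
Check: 0.961 ⊗ 0.356 = max(0, 0.317) = 0.317 ≤ 0.317.

0.356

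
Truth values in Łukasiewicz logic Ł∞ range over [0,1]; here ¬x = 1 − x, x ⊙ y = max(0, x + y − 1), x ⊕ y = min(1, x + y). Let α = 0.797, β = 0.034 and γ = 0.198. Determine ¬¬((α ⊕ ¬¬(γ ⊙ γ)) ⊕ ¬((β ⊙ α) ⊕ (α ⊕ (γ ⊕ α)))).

γ ⊙ γ = max(0, 0.198 + 0.198 − 1) = max(0, -0.604) = 0.000
¬(γ ⊙ γ) = 1 − 0.000 = 1.000
¬¬(γ ⊙ γ) = 1 − 1.000 = 0.000
α ⊕ ¬¬(γ ⊙ γ) = min(1, 0.797 + 0.000) = min(1, 0.797) = 0.797
β ⊙ α = max(0, 0.034 + 0.797 − 1) = max(0, -0.169) = 0.000
γ ⊕ α = min(1, 0.198 + 0.797) = min(1, 0.995) = 0.995
α ⊕ (γ ⊕ α) = min(1, 0.797 + 0.995) = min(1, 1.792) = 1.000
(β ⊙ α) ⊕ (α ⊕ (γ ⊕ α)) = min(1, 0.000 + 1.000) = min(1, 1.000) = 1.000
¬((β ⊙ α) ⊕ (α ⊕ (γ ⊕ α))) = 1 − 1.000 = 0.000
(α ⊕ ¬¬(γ ⊙ γ)) ⊕ ¬((β ⊙ α) ⊕ (α ⊕ (γ ⊕ α))) = min(1, 0.797 + 0.000) = min(1, 0.797) = 0.797
¬((α ⊕ ¬¬(γ ⊙ γ)) ⊕ ¬((β ⊙ α) ⊕ (α ⊕ (γ ⊕ α)))) = 1 − 0.797 = 0.203
¬¬((α ⊕ ¬¬(γ ⊙ γ)) ⊕ ¬((β ⊙ α) ⊕ (α ⊕ (γ ⊕ α)))) = 1 − 0.203 = 0.797

0.797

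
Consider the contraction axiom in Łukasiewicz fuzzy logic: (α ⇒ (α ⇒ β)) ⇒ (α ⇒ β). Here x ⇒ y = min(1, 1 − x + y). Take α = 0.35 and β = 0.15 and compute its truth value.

α ⇒ β = min(1, 1 − 0.35 + 0.15) = min(1, 0.80) = 0.80
α ⇒ (α ⇒ β) = min(1, 1 − 0.35 + 0.80) = min(1, 1.45) = 1.00
(α ⇒ (α ⇒ β)) ⇒ (α ⇒ β) = min(1, 1 − 1.00 + 0.80) = min(1, 0.80) = 0.80
(The value 0.80 < 1 shows this instance is not satisfied; fails in Ł∞ (the t-norm is not idempotent).)

0.80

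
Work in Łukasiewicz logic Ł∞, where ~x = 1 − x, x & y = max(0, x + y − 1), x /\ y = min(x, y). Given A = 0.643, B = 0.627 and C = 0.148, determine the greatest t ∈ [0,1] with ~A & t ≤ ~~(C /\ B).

0.791

~A = 1 − 0.643 = 0.357
So the left factor is ~A = 0.357.
C /\ B = min(0.148, 0.627) = 0.148
~(C /\ B) = 1 − 0.148 = 0.852
~~(C /\ B) = 1 − 0.852 = 0.148
So the right-hand bound is ~~(C /\ B) = 0.148.
The residuum of the Łukasiewicz t-norm gives the supremum: min(1, 1 − 0.357 + 0.148).
1 − 0.357 + 0.148 = 0.791, so t = min(1, 0.791) = 0.791.
Check: 0.357 & 0.791 = max(0, 0.148) = 0.148 ≤ 0.148.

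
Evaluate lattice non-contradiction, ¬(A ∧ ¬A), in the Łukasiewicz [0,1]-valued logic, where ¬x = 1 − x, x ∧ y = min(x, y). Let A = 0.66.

¬A = 1 − 0.66 = 0.34
A ∧ ¬A = min(0.66, 0.34) = 0.34
¬(A ∧ ¬A) = 1 − 0.34 = 0.66
(The value 0.66 < 1 shows this instance is not satisfied; not a Ł∞-tautology — its value is 1 − min(a, 1−a).)

0.66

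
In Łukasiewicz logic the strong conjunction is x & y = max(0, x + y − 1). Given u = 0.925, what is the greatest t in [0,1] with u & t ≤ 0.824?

0.899

The residuum of the Łukasiewicz t-norm gives the supremum: min(1, 1 − 0.925 + 0.824).
1 − 0.925 + 0.824 = 0.899, so t = min(1, 0.899) = 0.899.
Check: 0.925 & 0.899 = max(0, 0.824) = 0.824 ≤ 0.824.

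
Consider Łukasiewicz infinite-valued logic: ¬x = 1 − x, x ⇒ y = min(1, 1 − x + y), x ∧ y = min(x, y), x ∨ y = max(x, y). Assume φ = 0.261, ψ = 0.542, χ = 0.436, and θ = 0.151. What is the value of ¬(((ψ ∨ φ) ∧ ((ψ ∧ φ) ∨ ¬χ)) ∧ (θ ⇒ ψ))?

ψ ∨ φ = max(0.542, 0.261) = 0.542
ψ ∧ φ = min(0.542, 0.261) = 0.261
¬χ = 1 − 0.436 = 0.564
(ψ ∧ φ) ∨ ¬χ = max(0.261, 0.564) = 0.564
(ψ ∨ φ) ∧ ((ψ ∧ φ) ∨ ¬χ) = min(0.542, 0.564) = 0.542
θ ⇒ ψ = min(1, 1 − 0.151 + 0.542) = min(1, 1.391) = 1.000
((ψ ∨ φ) ∧ ((ψ ∧ φ) ∨ ¬χ)) ∧ (θ ⇒ ψ) = min(0.542, 1.000) = 0.542
¬(((ψ ∨ φ) ∧ ((ψ ∧ φ) ∨ ¬χ)) ∧ (θ ⇒ ψ)) = 1 − 0.542 = 0.458

0.458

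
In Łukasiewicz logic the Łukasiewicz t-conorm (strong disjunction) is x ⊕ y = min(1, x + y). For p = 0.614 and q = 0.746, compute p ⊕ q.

p ⊕ q = min(1, 0.614 + 0.746) = min(1, 1.360) = 1.000
For comparison, the Gödel t-conorm max(x, y) would give 0.746.

1.000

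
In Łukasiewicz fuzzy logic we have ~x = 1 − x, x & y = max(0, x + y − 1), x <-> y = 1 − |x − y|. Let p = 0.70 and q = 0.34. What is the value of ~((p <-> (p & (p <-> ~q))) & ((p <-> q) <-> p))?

~q = 1 − 0.34 = 0.66
p <-> ~q = 1 − |0.70 − 0.66| = 1 − 0.04 = 0.96
p & (p <-> ~q) = max(0, 0.70 + 0.96 − 1) = max(0, 0.66) = 0.66
p <-> (p & (p <-> ~q)) = 1 − |0.70 − 0.66| = 1 − 0.04 = 0.96
p <-> q = 1 − |0.70 − 0.34| = 1 − 0.36 = 0.64
(p <-> q) <-> p = 1 − |0.64 − 0.70| = 1 − 0.06 = 0.94
(p <-> (p & (p <-> ~q))) & ((p <-> q) <-> p) = max(0, 0.96 + 0.94 − 1) = max(0, 0.90) = 0.90
~((p <-> (p & (p <-> ~q))) & ((p <-> q) <-> p)) = 1 − 0.90 = 0.10

0.10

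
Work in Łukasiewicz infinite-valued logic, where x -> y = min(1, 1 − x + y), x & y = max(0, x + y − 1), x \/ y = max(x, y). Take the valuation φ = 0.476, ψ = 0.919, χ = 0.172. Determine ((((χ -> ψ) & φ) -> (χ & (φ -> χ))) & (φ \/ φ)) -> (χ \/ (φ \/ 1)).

1.000

χ -> ψ = min(1, 1 − 0.172 + 0.919) = min(1, 1.747) = 1.000
(χ -> ψ) & φ = max(0, 1.000 + 0.476 − 1) = max(0, 0.476) = 0.476
φ -> χ = min(1, 1 − 0.476 + 0.172) = min(1, 0.696) = 0.696
χ & (φ -> χ) = max(0, 0.172 + 0.696 − 1) = max(0, -0.132) = 0.000
((χ -> ψ) & φ) -> (χ & (φ -> χ)) = min(1, 1 − 0.476 + 0.000) = min(1, 0.524) = 0.524
φ \/ φ = max(0.476, 0.476) = 0.476
(((χ -> ψ) & φ) -> (χ & (φ -> χ))) & (φ \/ φ) = max(0, 0.524 + 0.476 − 1) = max(0, 0.000) = 0.000
φ \/ 1 = max(0.476, 1.000) = 1.000
χ \/ (φ \/ 1) = max(0.172, 1.000) = 1.000
((((χ -> ψ) & φ) -> (χ & (φ -> χ))) & (φ \/ φ)) -> (χ \/ (φ \/ 1)) = min(1, 1 − 0.000 + 1.000) = min(1, 2.000) = 1.000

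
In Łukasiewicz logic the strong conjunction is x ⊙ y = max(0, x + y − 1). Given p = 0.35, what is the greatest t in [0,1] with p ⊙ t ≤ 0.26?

0.91

The residuum of the Łukasiewicz t-norm gives the supremum: min(1, 1 − 0.35 + 0.26).
1 − 0.35 + 0.26 = 0.91, so t = min(1, 0.91) = 0.91.
Check: 0.35 ⊙ 0.91 = max(0, 0.26) = 0.26 ≤ 0.26.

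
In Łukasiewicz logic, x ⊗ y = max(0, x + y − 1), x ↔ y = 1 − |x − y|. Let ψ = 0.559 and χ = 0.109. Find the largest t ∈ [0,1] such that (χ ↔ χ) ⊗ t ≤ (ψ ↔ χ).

χ ↔ χ = 1 − |0.109 − 0.109| = 1 − 0.000 = 1.000
So the left factor is χ ↔ χ = 1.000.
ψ ↔ χ = 1 − |0.559 − 0.109| = 1 − 0.450 = 0.550
So the right-hand bound is ψ ↔ χ = 0.550.
The residuum of the Łukasiewicz t-norm gives the supremum: min(1, 1 − 1.000 + 0.550).
1 − 1.000 + 0.550 = 0.550, so t = min(1, 0.550) = 0.550.
Check: 1.000 ⊗ 0.550 = max(0, 0.550) = 0.550 ≤ 0.550.

0.550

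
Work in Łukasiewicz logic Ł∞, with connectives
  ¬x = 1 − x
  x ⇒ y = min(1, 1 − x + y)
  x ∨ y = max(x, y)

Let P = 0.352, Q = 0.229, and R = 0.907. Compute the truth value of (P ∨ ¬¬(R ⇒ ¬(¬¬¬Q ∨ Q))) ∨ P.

0.352

¬Q = 1 − 0.229 = 0.771
¬¬Q = 1 − 0.771 = 0.229
¬¬¬Q = 1 − 0.229 = 0.771
¬¬¬Q ∨ Q = max(0.771, 0.229) = 0.771
¬(¬¬¬Q ∨ Q) = 1 − 0.771 = 0.229
R ⇒ ¬(¬¬¬Q ∨ Q) = min(1, 1 − 0.907 + 0.229) = min(1, 0.322) = 0.322
¬(R ⇒ ¬(¬¬¬Q ∨ Q)) = 1 − 0.322 = 0.678
¬¬(R ⇒ ¬(¬¬¬Q ∨ Q)) = 1 − 0.678 = 0.322
P ∨ ¬¬(R ⇒ ¬(¬¬¬Q ∨ Q)) = max(0.352, 0.322) = 0.352
(P ∨ ¬¬(R ⇒ ¬(¬¬¬Q ∨ Q))) ∨ P = max(0.352, 0.352) = 0.352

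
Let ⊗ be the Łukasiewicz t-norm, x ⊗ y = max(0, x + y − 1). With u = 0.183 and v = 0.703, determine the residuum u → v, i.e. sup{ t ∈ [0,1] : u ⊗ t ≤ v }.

The residuum of the Łukasiewicz t-norm gives the supremum: min(1, 1 − 0.183 + 0.703).
1 − 0.183 + 0.703 = 1.520, so t = min(1, 1.520) = 1.000.
Check: 0.183 ⊗ 1.000 = max(0, 0.183) = 0.183 ≤ 0.703.

1.000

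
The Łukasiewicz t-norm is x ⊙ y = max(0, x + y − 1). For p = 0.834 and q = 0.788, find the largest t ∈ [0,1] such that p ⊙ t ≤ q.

The residuum of the Łukasiewicz t-norm gives the supremum: min(1, 1 − 0.834 + 0.788).
1 − 0.834 + 0.788 = 0.954, so t = min(1, 0.954) = 0.954.
Check: 0.834 ⊙ 0.954 = max(0, 0.788) = 0.788 ≤ 0.788.

0.954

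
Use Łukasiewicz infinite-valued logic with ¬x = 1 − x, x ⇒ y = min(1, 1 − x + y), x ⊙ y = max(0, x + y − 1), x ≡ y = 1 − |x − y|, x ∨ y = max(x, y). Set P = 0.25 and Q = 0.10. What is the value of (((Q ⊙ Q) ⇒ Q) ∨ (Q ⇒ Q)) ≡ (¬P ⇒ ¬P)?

1.00

Q ⊙ Q = max(0, 0.10 + 0.10 − 1) = max(0, -0.80) = 0.00
(Q ⊙ Q) ⇒ Q = min(1, 1 − 0.00 + 0.10) = min(1, 1.10) = 1.00
Q ⇒ Q = min(1, 1 − 0.10 + 0.10) = min(1, 1.00) = 1.00
((Q ⊙ Q) ⇒ Q) ∨ (Q ⇒ Q) = max(1.00, 1.00) = 1.00
¬P = 1 − 0.25 = 0.75
¬P ⇒ ¬P = min(1, 1 − 0.75 + 0.75) = min(1, 1.00) = 1.00
(((Q ⊙ Q) ⇒ Q) ∨ (Q ⇒ Q)) ≡ (¬P ⇒ ¬P) = 1 − |1.00 − 1.00| = 1 − 0.00 = 1.00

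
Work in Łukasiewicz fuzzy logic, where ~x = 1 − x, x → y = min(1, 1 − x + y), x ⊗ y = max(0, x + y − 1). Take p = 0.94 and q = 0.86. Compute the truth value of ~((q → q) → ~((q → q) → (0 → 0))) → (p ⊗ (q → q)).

0.94

q → q = min(1, 1 − 0.86 + 0.86) = min(1, 1.00) = 1.00
0 → 0 = min(1, 1 − 0.00 + 0.00) = min(1, 1.00) = 1.00
(q → q) → (0 → 0) = min(1, 1 − 1.00 + 1.00) = min(1, 1.00) = 1.00
~((q → q) → (0 → 0)) = 1 − 1.00 = 0.00
(q → q) → ~((q → q) → (0 → 0)) = min(1, 1 − 1.00 + 0.00) = min(1, 0.00) = 0.00
~((q → q) → ~((q → q) → (0 → 0))) = 1 − 0.00 = 1.00
p ⊗ (q → q) = max(0, 0.94 + 1.00 − 1) = max(0, 0.94) = 0.94
~((q → q) → ~((q → q) → (0 → 0))) → (p ⊗ (q → q)) = min(1, 1 − 1.00 + 0.94) = min(1, 0.94) = 0.94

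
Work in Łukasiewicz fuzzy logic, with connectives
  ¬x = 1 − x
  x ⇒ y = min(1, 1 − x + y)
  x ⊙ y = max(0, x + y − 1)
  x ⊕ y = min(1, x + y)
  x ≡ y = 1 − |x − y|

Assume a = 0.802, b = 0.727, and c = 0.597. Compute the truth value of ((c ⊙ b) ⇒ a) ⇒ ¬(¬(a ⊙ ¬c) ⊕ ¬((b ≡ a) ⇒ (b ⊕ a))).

c ⊙ b = max(0, 0.597 + 0.727 − 1) = max(0, 0.324) = 0.324
(c ⊙ b) ⇒ a = min(1, 1 − 0.324 + 0.802) = min(1, 1.478) = 1.000
¬c = 1 − 0.597 = 0.403
a ⊙ ¬c = max(0, 0.802 + 0.403 − 1) = max(0, 0.205) = 0.205
¬(a ⊙ ¬c) = 1 − 0.205 = 0.795
b ≡ a = 1 − |0.727 − 0.802| = 1 − 0.075 = 0.925
b ⊕ a = min(1, 0.727 + 0.802) = min(1, 1.529) = 1.000
(b ≡ a) ⇒ (b ⊕ a) = min(1, 1 − 0.925 + 1.000) = min(1, 1.075) = 1.000
¬((b ≡ a) ⇒ (b ⊕ a)) = 1 − 1.000 = 0.000
¬(a ⊙ ¬c) ⊕ ¬((b ≡ a) ⇒ (b ⊕ a)) = min(1, 0.795 + 0.000) = min(1, 0.795) = 0.795
¬(¬(a ⊙ ¬c) ⊕ ¬((b ≡ a) ⇒ (b ⊕ a))) = 1 − 0.795 = 0.205
((c ⊙ b) ⇒ a) ⇒ ¬(¬(a ⊙ ¬c) ⊕ ¬((b ≡ a) ⇒ (b ⊕ a))) = min(1, 1 − 1.000 + 0.205) = min(1, 0.205) = 0.205

0.205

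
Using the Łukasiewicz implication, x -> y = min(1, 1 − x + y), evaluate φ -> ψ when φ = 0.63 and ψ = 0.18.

φ -> ψ = min(1, 1 − 0.63 + 0.18) = min(1, 0.55) = 0.55
For comparison, the Gödel implication (1 if x ≤ y else y) would give 0.18.

0.55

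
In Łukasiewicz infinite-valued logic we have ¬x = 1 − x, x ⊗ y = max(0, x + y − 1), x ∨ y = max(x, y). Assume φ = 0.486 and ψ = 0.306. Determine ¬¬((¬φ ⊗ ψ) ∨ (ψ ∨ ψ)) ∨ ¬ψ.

¬φ = 1 − 0.486 = 0.514
¬φ ⊗ ψ = max(0, 0.514 + 0.306 − 1) = max(0, -0.180) = 0.000
ψ ∨ ψ = max(0.306, 0.306) = 0.306
(¬φ ⊗ ψ) ∨ (ψ ∨ ψ) = max(0.000, 0.306) = 0.306
¬((¬φ ⊗ ψ) ∨ (ψ ∨ ψ)) = 1 − 0.306 = 0.694
¬¬((¬φ ⊗ ψ) ∨ (ψ ∨ ψ)) = 1 − 0.694 = 0.306
¬ψ = 1 − 0.306 = 0.694
¬¬((¬φ ⊗ ψ) ∨ (ψ ∨ ψ)) ∨ ¬ψ = max(0.306, 0.694) = 0.694

0.694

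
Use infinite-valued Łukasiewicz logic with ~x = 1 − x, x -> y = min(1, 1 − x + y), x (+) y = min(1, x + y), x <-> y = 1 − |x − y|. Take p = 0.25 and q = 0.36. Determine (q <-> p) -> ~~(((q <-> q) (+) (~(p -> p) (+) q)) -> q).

q <-> p = 1 − |0.36 − 0.25| = 1 − 0.11 = 0.89
q <-> q = 1 − |0.36 − 0.36| = 1 − 0.00 = 1.00
p -> p = min(1, 1 − 0.25 + 0.25) = min(1, 1.00) = 1.00
~(p -> p) = 1 − 1.00 = 0.00
~(p -> p) (+) q = min(1, 0.00 + 0.36) = min(1, 0.36) = 0.36
(q <-> q) (+) (~(p -> p) (+) q) = min(1, 1.00 + 0.36) = min(1, 1.36) = 1.00
((q <-> q) (+) (~(p -> p) (+) q)) -> q = min(1, 1 − 1.00 + 0.36) = min(1, 0.36) = 0.36
~(((q <-> q) (+) (~(p -> p) (+) q)) -> q) = 1 − 0.36 = 0.64
~~(((q <-> q) (+) (~(p -> p) (+) q)) -> q) = 1 − 0.64 = 0.36
(q <-> p) -> ~~(((q <-> q) (+) (~(p -> p) (+) q)) -> q) = min(1, 1 − 0.89 + 0.36) = min(1, 0.47) = 0.47

0.47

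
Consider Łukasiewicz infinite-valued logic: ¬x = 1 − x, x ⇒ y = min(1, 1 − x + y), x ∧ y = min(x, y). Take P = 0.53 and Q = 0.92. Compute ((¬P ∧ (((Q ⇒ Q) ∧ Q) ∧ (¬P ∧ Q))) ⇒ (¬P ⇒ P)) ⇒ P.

¬P = 1 − 0.53 = 0.47
Q ⇒ Q = min(1, 1 − 0.92 + 0.92) = min(1, 1.00) = 1.00
(Q ⇒ Q) ∧ Q = min(1.00, 0.92) = 0.92
¬P ∧ Q = min(0.47, 0.92) = 0.47
((Q ⇒ Q) ∧ Q) ∧ (¬P ∧ Q) = min(0.92, 0.47) = 0.47
¬P ∧ (((Q ⇒ Q) ∧ Q) ∧ (¬P ∧ Q)) = min(0.47, 0.47) = 0.47
¬P ⇒ P = min(1, 1 − 0.47 + 0.53) = min(1, 1.06) = 1.00
(¬P ∧ (((Q ⇒ Q) ∧ Q) ∧ (¬P ∧ Q))) ⇒ (¬P ⇒ P) = min(1, 1 − 0.47 + 1.00) = min(1, 1.53) = 1.00
((¬P ∧ (((Q ⇒ Q) ∧ Q) ∧ (¬P ∧ Q))) ⇒ (¬P ⇒ P)) ⇒ P = min(1, 1 − 1.00 + 0.53) = min(1, 0.53) = 0.53

0.53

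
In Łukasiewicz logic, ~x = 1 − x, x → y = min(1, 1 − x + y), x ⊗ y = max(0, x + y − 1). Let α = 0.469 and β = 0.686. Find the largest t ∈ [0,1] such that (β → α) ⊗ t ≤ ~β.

0.531

β → α = min(1, 1 − 0.686 + 0.469) = min(1, 0.783) = 0.783
So the left factor is β → α = 0.783.
~β = 1 − 0.686 = 0.314
So the right-hand bound is ~β = 0.314.
The residuum of the Łukasiewicz t-norm gives the supremum: min(1, 1 − 0.783 + 0.314).
1 − 0.783 + 0.314 = 0.531, so t = min(1, 0.531) = 0.531.
Check: 0.783 ⊗ 0.531 = max(0, 0.314) = 0.314 ≤ 0.314.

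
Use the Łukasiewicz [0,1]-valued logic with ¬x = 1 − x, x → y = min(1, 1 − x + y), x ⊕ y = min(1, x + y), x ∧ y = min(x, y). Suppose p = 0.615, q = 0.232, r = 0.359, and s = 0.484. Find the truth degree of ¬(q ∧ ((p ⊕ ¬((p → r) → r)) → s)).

p → r = min(1, 1 − 0.615 + 0.359) = min(1, 0.744) = 0.744
(p → r) → r = min(1, 1 − 0.744 + 0.359) = min(1, 0.615) = 0.615
¬((p → r) → r) = 1 − 0.615 = 0.385
p ⊕ ¬((p → r) → r) = min(1, 0.615 + 0.385) = min(1, 1.000) = 1.000
(p ⊕ ¬((p → r) → r)) → s = min(1, 1 − 1.000 + 0.484) = min(1, 0.484) = 0.484
q ∧ ((p ⊕ ¬((p → r) → r)) → s) = min(0.232, 0.484) = 0.232
¬(q ∧ ((p ⊕ ¬((p → r) → r)) → s)) = 1 − 0.232 = 0.768

0.768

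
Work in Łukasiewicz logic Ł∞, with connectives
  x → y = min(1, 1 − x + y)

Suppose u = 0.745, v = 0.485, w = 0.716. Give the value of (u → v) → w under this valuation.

0.976

u → v = min(1, 1 − 0.745 + 0.485) = min(1, 0.740) = 0.740
(u → v) → w = min(1, 1 − 0.740 + 0.716) = min(1, 0.976) = 0.976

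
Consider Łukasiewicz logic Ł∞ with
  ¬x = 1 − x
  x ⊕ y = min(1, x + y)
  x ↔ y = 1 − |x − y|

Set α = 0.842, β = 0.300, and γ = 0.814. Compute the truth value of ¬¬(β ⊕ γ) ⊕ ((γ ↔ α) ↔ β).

β ⊕ γ = min(1, 0.300 + 0.814) = min(1, 1.114) = 1.000
¬(β ⊕ γ) = 1 − 1.000 = 0.000
¬¬(β ⊕ γ) = 1 − 0.000 = 1.000
γ ↔ α = 1 − |0.814 − 0.842| = 1 − 0.028 = 0.972
(γ ↔ α) ↔ β = 1 − |0.972 − 0.300| = 1 − 0.672 = 0.328
¬¬(β ⊕ γ) ⊕ ((γ ↔ α) ↔ β) = min(1, 1.000 + 0.328) = min(1, 1.328) = 1.000

1.000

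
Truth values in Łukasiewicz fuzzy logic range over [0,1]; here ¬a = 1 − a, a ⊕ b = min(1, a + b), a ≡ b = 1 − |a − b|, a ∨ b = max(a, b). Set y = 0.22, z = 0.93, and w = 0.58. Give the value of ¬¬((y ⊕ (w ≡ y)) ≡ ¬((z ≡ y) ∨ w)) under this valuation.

0.56

w ≡ y = 1 − |0.58 − 0.22| = 1 − 0.36 = 0.64
y ⊕ (w ≡ y) = min(1, 0.22 + 0.64) = min(1, 0.86) = 0.86
z ≡ y = 1 − |0.93 − 0.22| = 1 − 0.71 = 0.29
(z ≡ y) ∨ w = max(0.29, 0.58) = 0.58
¬((z ≡ y) ∨ w) = 1 − 0.58 = 0.42
(y ⊕ (w ≡ y)) ≡ ¬((z ≡ y) ∨ w) = 1 − |0.86 − 0.42| = 1 − 0.44 = 0.56
¬((y ⊕ (w ≡ y)) ≡ ¬((z ≡ y) ∨ w)) = 1 − 0.56 = 0.44
¬¬((y ⊕ (w ≡ y)) ≡ ¬((z ≡ y) ∨ w)) = 1 − 0.44 = 0.56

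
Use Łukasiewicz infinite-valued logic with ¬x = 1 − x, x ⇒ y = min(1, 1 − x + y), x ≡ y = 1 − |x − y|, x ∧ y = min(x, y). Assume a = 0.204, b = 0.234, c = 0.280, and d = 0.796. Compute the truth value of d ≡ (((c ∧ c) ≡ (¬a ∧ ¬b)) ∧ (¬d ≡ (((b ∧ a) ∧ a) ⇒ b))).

0.408

c ∧ c = min(0.280, 0.280) = 0.280
¬a = 1 − 0.204 = 0.796
¬b = 1 − 0.234 = 0.766
¬a ∧ ¬b = min(0.796, 0.766) = 0.766
(c ∧ c) ≡ (¬a ∧ ¬b) = 1 − |0.280 − 0.766| = 1 − 0.486 = 0.514
¬d = 1 − 0.796 = 0.204
b ∧ a = min(0.234, 0.204) = 0.204
(b ∧ a) ∧ a = min(0.204, 0.204) = 0.204
((b ∧ a) ∧ a) ⇒ b = min(1, 1 − 0.204 + 0.234) = min(1, 1.030) = 1.000
¬d ≡ (((b ∧ a) ∧ a) ⇒ b) = 1 − |0.204 − 1.000| = 1 − 0.796 = 0.204
((c ∧ c) ≡ (¬a ∧ ¬b)) ∧ (¬d ≡ (((b ∧ a) ∧ a) ⇒ b)) = min(0.514, 0.204) = 0.204
d ≡ (((c ∧ c) ≡ (¬a ∧ ¬b)) ∧ (¬d ≡ (((b ∧ a) ∧ a) ⇒ b))) = 1 − |0.796 − 0.204| = 1 − 0.592 = 0.408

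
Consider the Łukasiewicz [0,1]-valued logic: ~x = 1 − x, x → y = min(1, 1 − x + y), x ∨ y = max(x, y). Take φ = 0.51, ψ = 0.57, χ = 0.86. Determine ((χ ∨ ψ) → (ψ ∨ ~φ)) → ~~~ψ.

0.72

χ ∨ ψ = max(0.86, 0.57) = 0.86
~φ = 1 − 0.51 = 0.49
ψ ∨ ~φ = max(0.57, 0.49) = 0.57
(χ ∨ ψ) → (ψ ∨ ~φ) = min(1, 1 − 0.86 + 0.57) = min(1, 0.71) = 0.71
~ψ = 1 − 0.57 = 0.43
~~ψ = 1 − 0.43 = 0.57
~~~ψ = 1 − 0.57 = 0.43
((χ ∨ ψ) → (ψ ∨ ~φ)) → ~~~ψ = min(1, 1 − 0.71 + 0.43) = min(1, 0.72) = 0.72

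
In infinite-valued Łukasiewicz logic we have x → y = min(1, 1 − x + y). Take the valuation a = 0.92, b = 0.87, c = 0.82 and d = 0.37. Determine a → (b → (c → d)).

c → d = min(1, 1 − 0.82 + 0.37) = min(1, 0.55) = 0.55
b → (c → d) = min(1, 1 − 0.87 + 0.55) = min(1, 0.68) = 0.68
a → (b → (c → d)) = min(1, 1 − 0.92 + 0.68) = min(1, 0.76) = 0.76

0.76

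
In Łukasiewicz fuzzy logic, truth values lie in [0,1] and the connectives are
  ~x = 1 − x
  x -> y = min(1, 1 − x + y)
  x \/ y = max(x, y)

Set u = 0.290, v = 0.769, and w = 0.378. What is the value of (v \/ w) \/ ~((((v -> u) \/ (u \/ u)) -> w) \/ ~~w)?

0.769

v \/ w = max(0.769, 0.378) = 0.769
v -> u = min(1, 1 − 0.769 + 0.290) = min(1, 0.521) = 0.521
u \/ u = max(0.290, 0.290) = 0.290
(v -> u) \/ (u \/ u) = max(0.521, 0.290) = 0.521
((v -> u) \/ (u \/ u)) -> w = min(1, 1 − 0.521 + 0.378) = min(1, 0.857) = 0.857
~w = 1 − 0.378 = 0.622
~~w = 1 − 0.622 = 0.378
(((v -> u) \/ (u \/ u)) -> w) \/ ~~w = max(0.857, 0.378) = 0.857
~((((v -> u) \/ (u \/ u)) -> w) \/ ~~w) = 1 − 0.857 = 0.143
(v \/ w) \/ ~((((v -> u) \/ (u \/ u)) -> w) \/ ~~w) = max(0.769, 0.143) = 0.769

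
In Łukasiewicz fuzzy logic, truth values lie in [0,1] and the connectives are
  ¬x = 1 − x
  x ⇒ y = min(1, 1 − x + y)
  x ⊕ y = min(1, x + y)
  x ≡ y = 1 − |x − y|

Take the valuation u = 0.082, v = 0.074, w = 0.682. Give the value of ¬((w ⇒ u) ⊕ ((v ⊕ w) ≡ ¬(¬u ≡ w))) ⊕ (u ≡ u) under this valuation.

w ⇒ u = min(1, 1 − 0.682 + 0.082) = min(1, 0.400) = 0.400
v ⊕ w = min(1, 0.074 + 0.682) = min(1, 0.756) = 0.756
¬u = 1 − 0.082 = 0.918
¬u ≡ w = 1 − |0.918 − 0.682| = 1 − 0.236 = 0.764
¬(¬u ≡ w) = 1 − 0.764 = 0.236
(v ⊕ w) ≡ ¬(¬u ≡ w) = 1 − |0.756 − 0.236| = 1 − 0.520 = 0.480
(w ⇒ u) ⊕ ((v ⊕ w) ≡ ¬(¬u ≡ w)) = min(1, 0.400 + 0.480) = min(1, 0.880) = 0.880
¬((w ⇒ u) ⊕ ((v ⊕ w) ≡ ¬(¬u ≡ w))) = 1 − 0.880 = 0.120
u ≡ u = 1 − |0.082 − 0.082| = 1 − 0.000 = 1.000
¬((w ⇒ u) ⊕ ((v ⊕ w) ≡ ¬(¬u ≡ w))) ⊕ (u ≡ u) = min(1, 0.120 + 1.000) = min(1, 1.120) = 1.000

1.000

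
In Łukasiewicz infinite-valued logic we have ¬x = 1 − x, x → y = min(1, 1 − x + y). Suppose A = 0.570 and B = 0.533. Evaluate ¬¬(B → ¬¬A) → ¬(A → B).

¬A = 1 − 0.570 = 0.430
¬¬A = 1 − 0.430 = 0.570
B → ¬¬A = min(1, 1 − 0.533 + 0.570) = min(1, 1.037) = 1.000
¬(B → ¬¬A) = 1 − 1.000 = 0.000
¬¬(B → ¬¬A) = 1 − 0.000 = 1.000
A → B = min(1, 1 − 0.570 + 0.533) = min(1, 0.963) = 0.963
¬(A → B) = 1 − 0.963 = 0.037
¬¬(B → ¬¬A) → ¬(A → B) = min(1, 1 − 1.000 + 0.037) = min(1, 0.037) = 0.037

0.037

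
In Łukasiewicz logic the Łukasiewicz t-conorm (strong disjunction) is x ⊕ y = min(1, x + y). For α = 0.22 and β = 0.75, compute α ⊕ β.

0.97

α ⊕ β = min(1, 0.22 + 0.75) = min(1, 0.97) = 0.97
For comparison, the Gödel t-conorm max(x, y) would give 0.75.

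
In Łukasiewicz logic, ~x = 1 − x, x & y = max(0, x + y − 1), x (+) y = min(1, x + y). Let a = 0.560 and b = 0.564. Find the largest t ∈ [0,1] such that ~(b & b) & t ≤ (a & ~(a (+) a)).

0.128

b & b = max(0, 0.564 + 0.564 − 1) = max(0, 0.128) = 0.128
~(b & b) = 1 − 0.128 = 0.872
So the left factor is ~(b & b) = 0.872.
a (+) a = min(1, 0.560 + 0.560) = min(1, 1.120) = 1.000
~(a (+) a) = 1 − 1.000 = 0.000
a & ~(a (+) a) = max(0, 0.560 + 0.000 − 1) = max(0, -0.440) = 0.000
So the right-hand bound is a & ~(a (+) a) = 0.000.
The residuum of the Łukasiewicz t-norm gives the supremum: min(1, 1 − 0.872 + 0.000).
1 − 0.872 + 0.000 = 0.128, so t = min(1, 0.128) = 0.128.
Check: 0.872 & 0.128 = max(0, 0.000) = 0.000 ≤ 0.000.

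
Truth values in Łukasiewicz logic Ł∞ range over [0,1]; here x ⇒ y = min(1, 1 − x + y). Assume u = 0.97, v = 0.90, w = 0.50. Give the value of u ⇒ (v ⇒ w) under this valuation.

v ⇒ w = min(1, 1 − 0.90 + 0.50) = min(1, 0.60) = 0.60
u ⇒ (v ⇒ w) = min(1, 1 − 0.97 + 0.60) = min(1, 0.63) = 0.63

0.63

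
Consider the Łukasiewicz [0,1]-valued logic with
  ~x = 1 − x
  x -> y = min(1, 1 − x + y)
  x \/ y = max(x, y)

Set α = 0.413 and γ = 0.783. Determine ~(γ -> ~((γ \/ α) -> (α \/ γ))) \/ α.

0.783

γ \/ α = max(0.783, 0.413) = 0.783
α \/ γ = max(0.413, 0.783) = 0.783
(γ \/ α) -> (α \/ γ) = min(1, 1 − 0.783 + 0.783) = min(1, 1.000) = 1.000
~((γ \/ α) -> (α \/ γ)) = 1 − 1.000 = 0.000
γ -> ~((γ \/ α) -> (α \/ γ)) = min(1, 1 − 0.783 + 0.000) = min(1, 0.217) = 0.217
~(γ -> ~((γ \/ α) -> (α \/ γ))) = 1 − 0.217 = 0.783
~(γ -> ~((γ \/ α) -> (α \/ γ))) \/ α = max(0.783, 0.413) = 0.783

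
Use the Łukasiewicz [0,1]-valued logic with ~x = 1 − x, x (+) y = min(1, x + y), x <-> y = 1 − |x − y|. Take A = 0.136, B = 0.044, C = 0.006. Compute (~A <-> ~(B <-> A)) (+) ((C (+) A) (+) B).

0.414

~A = 1 − 0.136 = 0.864
B <-> A = 1 − |0.044 − 0.136| = 1 − 0.092 = 0.908
~(B <-> A) = 1 − 0.908 = 0.092
~A <-> ~(B <-> A) = 1 − |0.864 − 0.092| = 1 − 0.772 = 0.228
C (+) A = min(1, 0.006 + 0.136) = min(1, 0.142) = 0.142
(C (+) A) (+) B = min(1, 0.142 + 0.044) = min(1, 0.186) = 0.186
(~A <-> ~(B <-> A)) (+) ((C (+) A) (+) B) = min(1, 0.228 + 0.186) = min(1, 0.414) = 0.414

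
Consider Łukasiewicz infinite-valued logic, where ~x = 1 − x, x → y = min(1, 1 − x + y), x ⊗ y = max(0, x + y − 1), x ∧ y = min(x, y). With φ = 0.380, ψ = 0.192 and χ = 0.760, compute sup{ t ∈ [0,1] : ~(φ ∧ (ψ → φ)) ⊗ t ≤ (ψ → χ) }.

1.000

ψ → φ = min(1, 1 − 0.192 + 0.380) = min(1, 1.188) = 1.000
φ ∧ (ψ → φ) = min(0.380, 1.000) = 0.380
~(φ ∧ (ψ → φ)) = 1 − 0.380 = 0.620
So the left factor is ~(φ ∧ (ψ → φ)) = 0.620.
ψ → χ = min(1, 1 − 0.192 + 0.760) = min(1, 1.568) = 1.000
So the right-hand bound is ψ → χ = 1.000.
The residuum of the Łukasiewicz t-norm gives the supremum: min(1, 1 − 0.620 + 1.000).
1 − 0.620 + 1.000 = 1.380, so t = min(1, 1.380) = 1.000.
Check: 0.620 ⊗ 1.000 = max(0, 0.620) = 0.620 ≤ 1.000.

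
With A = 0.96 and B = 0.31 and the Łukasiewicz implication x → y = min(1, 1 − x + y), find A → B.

A → B = min(1, 1 − 0.96 + 0.31) = min(1, 0.35) = 0.35
For comparison, the Gödel implication (1 if x ≤ y else y) would give 0.31.

0.35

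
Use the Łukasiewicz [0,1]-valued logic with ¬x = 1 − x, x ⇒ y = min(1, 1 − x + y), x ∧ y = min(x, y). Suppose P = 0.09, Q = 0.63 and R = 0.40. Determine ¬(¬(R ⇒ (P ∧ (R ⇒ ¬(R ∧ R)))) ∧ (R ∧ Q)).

R ∧ R = min(0.40, 0.40) = 0.40
¬(R ∧ R) = 1 − 0.40 = 0.60
R ⇒ ¬(R ∧ R) = min(1, 1 − 0.40 + 0.60) = min(1, 1.20) = 1.00
P ∧ (R ⇒ ¬(R ∧ R)) = min(0.09, 1.00) = 0.09
R ⇒ (P ∧ (R ⇒ ¬(R ∧ R))) = min(1, 1 − 0.40 + 0.09) = min(1, 0.69) = 0.69
¬(R ⇒ (P ∧ (R ⇒ ¬(R ∧ R)))) = 1 − 0.69 = 0.31
R ∧ Q = min(0.40, 0.63) = 0.40
¬(R ⇒ (P ∧ (R ⇒ ¬(R ∧ R)))) ∧ (R ∧ Q) = min(0.31, 0.40) = 0.31
¬(¬(R ⇒ (P ∧ (R ⇒ ¬(R ∧ R)))) ∧ (R ∧ Q)) = 1 − 0.31 = 0.69

0.69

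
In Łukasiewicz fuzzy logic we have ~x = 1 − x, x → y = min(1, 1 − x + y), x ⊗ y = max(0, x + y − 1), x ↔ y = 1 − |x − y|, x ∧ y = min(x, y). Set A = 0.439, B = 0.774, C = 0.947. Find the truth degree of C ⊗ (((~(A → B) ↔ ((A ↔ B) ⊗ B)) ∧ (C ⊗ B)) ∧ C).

A → B = min(1, 1 − 0.439 + 0.774) = min(1, 1.335) = 1.000
~(A → B) = 1 − 1.000 = 0.000
A ↔ B = 1 − |0.439 − 0.774| = 1 − 0.335 = 0.665
(A ↔ B) ⊗ B = max(0, 0.665 + 0.774 − 1) = max(0, 0.439) = 0.439
~(A → B) ↔ ((A ↔ B) ⊗ B) = 1 − |0.000 − 0.439| = 1 − 0.439 = 0.561
C ⊗ B = max(0, 0.947 + 0.774 − 1) = max(0, 0.721) = 0.721
(~(A → B) ↔ ((A ↔ B) ⊗ B)) ∧ (C ⊗ B) = min(0.561, 0.721) = 0.561
((~(A → B) ↔ ((A ↔ B) ⊗ B)) ∧ (C ⊗ B)) ∧ C = min(0.561, 0.947) = 0.561
C ⊗ (((~(A → B) ↔ ((A ↔ B) ⊗ B)) ∧ (C ⊗ B)) ∧ C) = max(0, 0.947 + 0.561 − 1) = max(0, 0.508) = 0.508

0.508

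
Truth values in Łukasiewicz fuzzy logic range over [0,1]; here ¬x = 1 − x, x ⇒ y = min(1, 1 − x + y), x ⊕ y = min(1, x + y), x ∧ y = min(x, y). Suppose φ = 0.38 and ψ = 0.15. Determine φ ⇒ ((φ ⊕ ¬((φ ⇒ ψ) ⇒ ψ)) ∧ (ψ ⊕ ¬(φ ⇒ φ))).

0.77

φ ⇒ ψ = min(1, 1 − 0.38 + 0.15) = min(1, 0.77) = 0.77
(φ ⇒ ψ) ⇒ ψ = min(1, 1 − 0.77 + 0.15) = min(1, 0.38) = 0.38
¬((φ ⇒ ψ) ⇒ ψ) = 1 − 0.38 = 0.62
φ ⊕ ¬((φ ⇒ ψ) ⇒ ψ) = min(1, 0.38 + 0.62) = min(1, 1.00) = 1.00
φ ⇒ φ = min(1, 1 − 0.38 + 0.38) = min(1, 1.00) = 1.00
¬(φ ⇒ φ) = 1 − 1.00 = 0.00
ψ ⊕ ¬(φ ⇒ φ) = min(1, 0.15 + 0.00) = min(1, 0.15) = 0.15
(φ ⊕ ¬((φ ⇒ ψ) ⇒ ψ)) ∧ (ψ ⊕ ¬(φ ⇒ φ)) = min(1.00, 0.15) = 0.15
φ ⇒ ((φ ⊕ ¬((φ ⇒ ψ) ⇒ ψ)) ∧ (ψ ⊕ ¬(φ ⇒ φ))) = min(1, 1 − 0.38 + 0.15) = min(1, 0.77) = 0.77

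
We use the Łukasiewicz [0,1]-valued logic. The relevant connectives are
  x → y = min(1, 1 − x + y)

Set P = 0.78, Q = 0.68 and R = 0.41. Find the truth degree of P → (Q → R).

Q → R = min(1, 1 − 0.68 + 0.41) = min(1, 0.73) = 0.73
P → (Q → R) = min(1, 1 − 0.78 + 0.73) = min(1, 0.95) = 0.95

0.95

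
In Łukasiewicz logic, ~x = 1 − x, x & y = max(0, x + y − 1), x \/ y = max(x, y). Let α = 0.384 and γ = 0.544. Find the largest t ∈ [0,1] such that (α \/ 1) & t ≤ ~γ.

0.456

α \/ 1 = max(0.384, 1.000) = 1.000
So the left factor is α \/ 1 = 1.000.
~γ = 1 − 0.544 = 0.456
So the right-hand bound is ~γ = 0.456.
The residuum of the Łukasiewicz t-norm gives the supremum: min(1, 1 − 1.000 + 0.456).
1 − 1.000 + 0.456 = 0.456, so t = min(1, 0.456) = 0.456.
Check: 1.000 & 0.456 = max(0, 0.456) = 0.456 ≤ 0.456.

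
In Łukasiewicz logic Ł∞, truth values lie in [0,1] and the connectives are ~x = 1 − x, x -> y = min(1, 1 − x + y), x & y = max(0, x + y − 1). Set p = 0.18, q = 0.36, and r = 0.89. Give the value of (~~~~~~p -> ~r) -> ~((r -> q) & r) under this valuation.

~p = 1 − 0.18 = 0.82
~~p = 1 − 0.82 = 0.18
~~~p = 1 − 0.18 = 0.82
~~~~p = 1 − 0.82 = 0.18
~~~~~p = 1 − 0.18 = 0.82
~~~~~~p = 1 − 0.82 = 0.18
~r = 1 − 0.89 = 0.11
~~~~~~p -> ~r = min(1, 1 − 0.18 + 0.11) = min(1, 0.93) = 0.93
r -> q = min(1, 1 − 0.89 + 0.36) = min(1, 0.47) = 0.47
(r -> q) & r = max(0, 0.47 + 0.89 − 1) = max(0, 0.36) = 0.36
~((r -> q) & r) = 1 − 0.36 = 0.64
(~~~~~~p -> ~r) -> ~((r -> q) & r) = min(1, 1 − 0.93 + 0.64) = min(1, 0.71) = 0.71

0.71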